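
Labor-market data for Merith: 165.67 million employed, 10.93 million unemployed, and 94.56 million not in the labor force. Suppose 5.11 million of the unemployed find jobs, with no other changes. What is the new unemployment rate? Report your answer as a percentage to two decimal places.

Initially, labor force = 165.67 + 10.93 = 176.60 million, so u = 10.93/176.60 = 6.19%.
After the change, unemployed falls and employed rises by 5.11; labor force unchanged → E = 170.78, U = 5.82, labor force = 176.60 million.
New unemployment rate = 5.82 / 176.60 = 3.30%.

New unemployment rate ≈ 3.30%.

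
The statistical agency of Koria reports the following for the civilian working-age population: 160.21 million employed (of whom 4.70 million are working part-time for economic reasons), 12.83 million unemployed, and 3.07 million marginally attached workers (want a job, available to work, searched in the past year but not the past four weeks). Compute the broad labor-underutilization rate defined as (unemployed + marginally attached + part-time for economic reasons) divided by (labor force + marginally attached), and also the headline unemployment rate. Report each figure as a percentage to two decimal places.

Broad underutilization rate ≈ 11.70%; headline unemployment rate ≈ 7.41%.

Labor force = 160.21 + 12.83 = 173.04 million.
Numerator = 12.83 + 3.07 + 4.70 = 20.60 million.
Denominator = 173.04 + 3.07 = 176.11 million.
Broad rate = 20.60 / 176.11 = 11.70%.
Headline unemployment rate = 12.83 / 173.04 = 7.41%.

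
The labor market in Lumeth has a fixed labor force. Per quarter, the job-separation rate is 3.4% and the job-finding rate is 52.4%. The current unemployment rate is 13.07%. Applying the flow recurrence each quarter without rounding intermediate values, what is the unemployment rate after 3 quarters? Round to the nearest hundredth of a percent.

With a fixed labor force, u_{t+1} = u_t + s·(1−u_t) − f·u_t = u_t·(1−s−f) + s.
Here 1−s−f = 0.442 and s = 0.034.
u_1 = 0.130700 × 0.442 + 0.034 = 0.091769.
u_2 = 0.091769 × 0.442 + 0.034 = 0.074562.
u_3 = 0.074562 × 0.442 + 0.034 = 0.066956.

Unemployment rate after three quarters ≈ 6.70%.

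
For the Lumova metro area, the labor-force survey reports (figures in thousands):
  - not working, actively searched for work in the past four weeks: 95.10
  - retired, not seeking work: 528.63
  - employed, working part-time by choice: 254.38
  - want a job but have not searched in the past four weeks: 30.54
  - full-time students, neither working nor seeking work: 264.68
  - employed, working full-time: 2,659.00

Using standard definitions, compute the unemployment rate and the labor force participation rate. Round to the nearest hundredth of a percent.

Unemployment rate ≈ 3.16%; labor force participation rate ≈ 78.50%.

Employed = 254.38 + 2,659.00 = 2,913.38 thousand.
Unemployed = 95.10 thousand.
Labor force = 2,913.38 + 95.10 = 3,008.48 thousand.
Not in labor force = 528.63 + 30.54 + 264.68 = 823.85 thousand (those not working and not actively searching are outside the labor force — including those who want a job but have given up searching).
Civilian working-age population = 3,008.48 + 823.85 = 3,832.33 thousand.
Unemployment rate = 95.10 / 3,008.48 = 3.16%.
Labor force participation rate = 3,008.48 / 3,832.33 = 78.50%.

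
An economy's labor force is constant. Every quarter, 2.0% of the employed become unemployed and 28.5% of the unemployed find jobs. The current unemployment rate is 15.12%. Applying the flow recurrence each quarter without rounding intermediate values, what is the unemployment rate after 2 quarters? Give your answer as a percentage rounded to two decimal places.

Unemployment rate after two quarters ≈ 10.69%.

With a fixed labor force, u_{t+1} = u_t + s·(1−u_t) − f·u_t = u_t·(1−s−f) + s.
Here 1−s−f = 0.695 and s = 0.020.
u_1 = 0.151200 × 0.695 + 0.020 = 0.125084.
u_2 = 0.125084 × 0.695 + 0.020 = 0.106933.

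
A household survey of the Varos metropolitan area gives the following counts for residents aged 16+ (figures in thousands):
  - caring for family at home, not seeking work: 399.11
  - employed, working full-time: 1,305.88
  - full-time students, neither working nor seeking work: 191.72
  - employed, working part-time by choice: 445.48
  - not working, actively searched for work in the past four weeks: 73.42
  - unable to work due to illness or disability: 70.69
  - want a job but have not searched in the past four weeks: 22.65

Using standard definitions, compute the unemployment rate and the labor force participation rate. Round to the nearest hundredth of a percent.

Unemployment rate ≈ 4.02%; labor force participation rate ≈ 72.73%.

Employed = 1,305.88 + 445.48 = 1,751.36 thousand.
Unemployed = 73.42 thousand.
Labor force = 1,751.36 + 73.42 = 1,824.78 thousand.
Not in labor force = 399.11 + 191.72 + 70.69 + 22.65 = 684.17 thousand (those not working and not actively searching are outside the labor force — including those who want a job but have given up searching).
Civilian working-age population = 1,824.78 + 684.17 = 2,508.95 thousand.
Unemployment rate = 73.42 / 1,824.78 = 4.02%.
Labor force participation rate = 1,824.78 / 2,508.95 = 72.73%.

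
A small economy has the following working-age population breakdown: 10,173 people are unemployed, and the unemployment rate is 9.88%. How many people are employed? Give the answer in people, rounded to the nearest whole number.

Labor force = U / u = 10,173 / 0.0988 ≈ 102,966.
Employed = labor force − unemployed = 102,966 − 10,173 = 92,793.

About 92,793 are employed.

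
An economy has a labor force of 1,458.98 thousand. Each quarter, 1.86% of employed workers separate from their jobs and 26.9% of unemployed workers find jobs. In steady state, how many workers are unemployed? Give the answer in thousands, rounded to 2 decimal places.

About 94.36 thousand are unemployed in steady state.

Steady-state unemployment rate u* = s/(s+f) = 1.86/(1.86+26.9) = 0.064673.
Unemployed = u* × labor force = 0.064673 × 1,458.98 ≈ 94.36 thousand.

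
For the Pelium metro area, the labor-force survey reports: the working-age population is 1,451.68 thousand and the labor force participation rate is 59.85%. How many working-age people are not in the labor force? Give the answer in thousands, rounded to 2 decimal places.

About 582.85 thousand are not in the labor force.

Share not in the labor force = 1 − 0.5985 = 0.4015.
Not in labor force = 0.4015 × 1,451.68 ≈ 582.85 thousand.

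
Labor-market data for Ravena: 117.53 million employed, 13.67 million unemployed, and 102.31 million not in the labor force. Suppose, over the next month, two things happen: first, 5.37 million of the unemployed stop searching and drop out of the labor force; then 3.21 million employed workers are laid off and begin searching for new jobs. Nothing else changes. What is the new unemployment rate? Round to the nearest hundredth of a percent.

New unemployment rate ≈ 9.15%.

Initially, labor force = 117.53 + 13.67 = 131.20 million, so u = 13.67/131.20 = 10.42%.
After the first change, unemployed and labor force both fall by 5.37 → E = 117.53, U = 8.30, labor force = 125.83 million.
After the second change, employed falls and unemployed rises by 3.21; labor force unchanged → E = 114.32, U = 11.51, labor force = 125.83 million.
New unemployment rate = 11.51 / 125.83 = 9.15%.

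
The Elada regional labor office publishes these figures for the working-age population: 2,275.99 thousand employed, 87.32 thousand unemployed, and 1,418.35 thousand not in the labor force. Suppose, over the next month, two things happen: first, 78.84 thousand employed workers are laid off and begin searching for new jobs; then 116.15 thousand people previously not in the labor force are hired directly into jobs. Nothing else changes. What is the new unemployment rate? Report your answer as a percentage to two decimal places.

New unemployment rate ≈ 6.70%.

Initially, labor force = 2,275.99 + 87.32 = 2,363.31 thousand, so u = 87.32/2,363.31 = 3.69%.
After the first change, employed falls and unemployed rises by 78.84; labor force unchanged → E = 2,197.15, U = 166.16, labor force = 2,363.31 thousand.
After the second change, employed and labor force both rise by 116.15; unemployed unchanged → E = 2,313.30, U = 166.16, labor force = 2,479.46 thousand.
New unemployment rate = 166.16 / 2,479.46 = 6.70%.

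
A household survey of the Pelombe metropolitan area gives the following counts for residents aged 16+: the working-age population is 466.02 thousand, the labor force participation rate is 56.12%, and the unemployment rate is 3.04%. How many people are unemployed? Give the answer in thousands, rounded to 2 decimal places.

Labor force = 0.5612 × 466.02 = 261.53 thousand.
Unemployed = 0.0304 × 261.53 ≈ 7.95 thousand.

About 7.95 thousand are unemployed.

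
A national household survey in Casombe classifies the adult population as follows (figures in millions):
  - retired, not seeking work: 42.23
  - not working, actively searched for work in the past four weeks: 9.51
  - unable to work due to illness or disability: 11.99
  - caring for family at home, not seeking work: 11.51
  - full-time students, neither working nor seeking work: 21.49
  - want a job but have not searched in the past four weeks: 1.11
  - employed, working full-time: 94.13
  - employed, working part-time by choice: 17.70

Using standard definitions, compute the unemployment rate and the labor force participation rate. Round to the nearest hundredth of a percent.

Unemployment rate ≈ 7.84%; labor force participation rate ≈ 57.87%.

Employed = 94.13 + 17.70 = 111.83 million.
Unemployed = 9.51 million.
Labor force = 111.83 + 9.51 = 121.34 million.
Not in labor force = 42.23 + 11.99 + 11.51 + 21.49 + 1.11 = 88.33 million (those not working and not actively searching are outside the labor force — including those who want a job but have given up searching).
Civilian working-age population = 121.34 + 88.33 = 209.67 million.
Unemployment rate = 9.51 / 121.34 = 7.84%.
Labor force participation rate = 121.34 / 209.67 = 57.87%.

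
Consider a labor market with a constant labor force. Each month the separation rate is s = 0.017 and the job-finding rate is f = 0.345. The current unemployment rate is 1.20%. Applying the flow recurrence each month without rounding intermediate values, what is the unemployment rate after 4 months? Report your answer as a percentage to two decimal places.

With a fixed labor force, u_{t+1} = u_t + s·(1−u_t) − f·u_t = u_t·(1−s−f) + s.
Here 1−s−f = 0.638 and s = 0.017.
u_1 = 0.012000 × 0.638 + 0.017 = 0.024656.
u_2 = 0.024656 × 0.638 + 0.017 = 0.032731.
u_3 = 0.032731 × 0.638 + 0.017 = 0.037882.
u_4 = 0.037882 × 0.638 + 0.017 = 0.041169.

Unemployment rate after four months ≈ 4.12%.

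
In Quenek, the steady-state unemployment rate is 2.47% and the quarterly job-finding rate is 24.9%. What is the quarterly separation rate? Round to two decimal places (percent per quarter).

From u* = s/(s+f): s = u·f/(1−u).
s = 0.0247 × 24.9 / (1 − 0.0247) = 0.6150 / 0.9753 ≈ 0.63% per quarter.

Separation rate ≈ 0.63% per quarter.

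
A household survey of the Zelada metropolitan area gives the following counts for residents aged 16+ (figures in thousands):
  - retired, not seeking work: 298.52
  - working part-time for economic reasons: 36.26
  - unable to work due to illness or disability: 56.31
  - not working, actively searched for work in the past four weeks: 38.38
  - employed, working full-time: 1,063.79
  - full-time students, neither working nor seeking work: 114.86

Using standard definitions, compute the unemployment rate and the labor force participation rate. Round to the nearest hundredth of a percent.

Employed = 36.26 + 1,063.79 = 1,100.05 thousand (anyone who worked, including part-time for economic reasons, counts as employed).
Unemployed = 38.38 thousand.
Labor force = 1,100.05 + 38.38 = 1,138.43 thousand.
Not in labor force = 298.52 + 56.31 + 114.86 = 469.69 thousand (those not working and not actively searching are outside the labor force).
Civilian working-age population = 1,138.43 + 469.69 = 1,608.12 thousand.
Unemployment rate = 38.38 / 1,138.43 = 3.37%.
Labor force participation rate = 1,138.43 / 1,608.12 = 70.79%.

Unemployment rate ≈ 3.37%; labor force participation rate ≈ 70.79%.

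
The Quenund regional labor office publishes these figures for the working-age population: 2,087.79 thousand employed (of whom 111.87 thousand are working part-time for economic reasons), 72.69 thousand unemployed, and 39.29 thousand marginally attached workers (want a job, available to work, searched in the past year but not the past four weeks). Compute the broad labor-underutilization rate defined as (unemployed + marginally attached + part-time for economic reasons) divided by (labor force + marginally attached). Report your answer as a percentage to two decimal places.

Labor force = 2,087.79 + 72.69 = 2,160.48 thousand.
Numerator = 72.69 + 39.29 + 111.87 = 223.85 thousand.
Denominator = 2,160.48 + 39.29 = 2,199.77 thousand.
Broad rate = 223.85 / 2,199.77 = 10.18%.

Broad underutilization rate ≈ 10.18%.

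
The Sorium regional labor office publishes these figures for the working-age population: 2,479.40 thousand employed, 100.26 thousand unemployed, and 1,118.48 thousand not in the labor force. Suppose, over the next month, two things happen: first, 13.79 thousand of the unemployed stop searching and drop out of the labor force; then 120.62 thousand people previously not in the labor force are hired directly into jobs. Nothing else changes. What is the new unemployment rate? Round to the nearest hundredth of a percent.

Initially, labor force = 2,479.40 + 100.26 = 2,579.66 thousand, so u = 100.26/2,579.66 = 3.89%.
After the first change, unemployed and labor force both fall by 13.79 → E = 2,479.40, U = 86.47, labor force = 2,565.87 thousand.
After the second change, employed and labor force both rise by 120.62; unemployed unchanged → E = 2,600.02, U = 86.47, labor force = 2,686.49 thousand.
New unemployment rate = 86.47 / 2,686.49 = 3.22%.

New unemployment rate ≈ 3.22%.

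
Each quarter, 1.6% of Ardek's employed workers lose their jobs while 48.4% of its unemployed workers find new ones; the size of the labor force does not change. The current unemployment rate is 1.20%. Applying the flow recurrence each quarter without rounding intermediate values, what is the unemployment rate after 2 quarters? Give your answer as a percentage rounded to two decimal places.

With a fixed labor force, u_{t+1} = u_t + s·(1−u_t) − f·u_t = u_t·(1−s−f) + s.
Here 1−s−f = 0.500 and s = 0.016.
u_1 = 0.012000 × 0.500 + 0.016 = 0.022000.
u_2 = 0.022000 × 0.500 + 0.016 = 0.027000.

Unemployment rate after two quarters ≈ 2.70%.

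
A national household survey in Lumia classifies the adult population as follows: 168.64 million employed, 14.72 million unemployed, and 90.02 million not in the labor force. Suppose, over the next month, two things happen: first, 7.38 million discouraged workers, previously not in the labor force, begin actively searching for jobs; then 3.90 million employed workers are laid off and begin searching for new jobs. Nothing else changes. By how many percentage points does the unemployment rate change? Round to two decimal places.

The unemployment rate changes by +5.60 percentage points.

Initially, labor force = 168.64 + 14.72 = 183.36 million, so u = 14.72/183.36 = 8.03%.
After the first change, unemployed and labor force both rise by 7.38 → E = 168.64, U = 22.10, labor force = 190.74 million.
After the second change, employed falls and unemployed rises by 3.90; labor force unchanged → E = 164.74, U = 26.00, labor force = 190.74 million.
New unemployment rate = 26.00 / 190.74 = 13.63%.
Change = 13.63% − 8.03% = +5.60 percentage points.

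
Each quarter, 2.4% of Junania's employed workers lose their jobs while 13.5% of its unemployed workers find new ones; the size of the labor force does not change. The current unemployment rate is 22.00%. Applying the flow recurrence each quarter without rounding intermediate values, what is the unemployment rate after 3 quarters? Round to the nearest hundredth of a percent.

Unemployment rate after three quarters ≈ 19.20%.

With a fixed labor force, u_{t+1} = u_t + s·(1−u_t) − f·u_t = u_t·(1−s−f) + s.
Here 1−s−f = 0.841 and s = 0.024.
u_1 = 0.220000 × 0.841 + 0.024 = 0.209020.
u_2 = 0.209020 × 0.841 + 0.024 = 0.199786.
u_3 = 0.199786 × 0.841 + 0.024 = 0.192020.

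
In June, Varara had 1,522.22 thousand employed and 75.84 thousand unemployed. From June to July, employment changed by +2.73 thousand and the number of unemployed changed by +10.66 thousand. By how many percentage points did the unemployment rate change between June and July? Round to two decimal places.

June: labor force = 1,522.22 + 75.84 = 1,598.06; u = 75.84/1,598.06 = 4.75%.
July: labor force = 1,524.95 + 86.50 = 1,611.45; u = 86.50/1,611.45 = 5.37%.
Change = 5.37% − 4.75% = +0.62 pp.

The unemployment rate changed by +0.62 percentage points.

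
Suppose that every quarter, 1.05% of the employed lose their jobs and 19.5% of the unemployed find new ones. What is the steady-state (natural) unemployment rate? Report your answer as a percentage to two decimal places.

Steady-state unemployment rate ≈ 5.11%.

At steady state the flows balance: s·E = f·U, so U/(E+U) = s/(s+f).
u* = 1.05 / (1.05 + 19.5) = 1.05 / 20.55 = 5.11%.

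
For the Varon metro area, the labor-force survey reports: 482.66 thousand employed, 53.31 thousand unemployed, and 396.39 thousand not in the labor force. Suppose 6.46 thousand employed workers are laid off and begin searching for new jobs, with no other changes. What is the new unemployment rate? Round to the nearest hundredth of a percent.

New unemployment rate ≈ 11.15%.

Initially, labor force = 482.66 + 53.31 = 535.97 thousand, so u = 53.31/535.97 = 9.95%.
After the change, employed falls and unemployed rises by 6.46; labor force unchanged → E = 476.20, U = 59.77, labor force = 535.97 thousand.
New unemployment rate = 59.77 / 535.97 = 11.15%.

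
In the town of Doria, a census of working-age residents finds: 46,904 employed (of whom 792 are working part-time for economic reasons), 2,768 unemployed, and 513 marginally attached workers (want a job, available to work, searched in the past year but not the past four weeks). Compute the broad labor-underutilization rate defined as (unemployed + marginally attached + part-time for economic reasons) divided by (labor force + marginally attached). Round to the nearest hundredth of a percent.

Broad underutilization rate ≈ 8.12%.

Labor force = 46,904 + 2,768 = 49,672.
Numerator = 2,768 + 513 + 792 = 4,073.
Denominator = 49,672 + 513 = 50,185.
Broad rate = 4,073 / 50,185 = 8.12%.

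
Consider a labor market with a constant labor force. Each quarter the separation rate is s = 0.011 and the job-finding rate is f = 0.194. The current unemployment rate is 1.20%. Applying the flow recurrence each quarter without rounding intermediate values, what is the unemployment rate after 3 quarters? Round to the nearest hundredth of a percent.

Unemployment rate after three quarters ≈ 3.27%.

With a fixed labor force, u_{t+1} = u_t + s·(1−u_t) − f·u_t = u_t·(1−s−f) + s.
Here 1−s−f = 0.795 and s = 0.011.
u_1 = 0.012000 × 0.795 + 0.011 = 0.020540.
u_2 = 0.020540 × 0.795 + 0.011 = 0.027329.
u_3 = 0.027329 × 0.795 + 0.011 = 0.032727.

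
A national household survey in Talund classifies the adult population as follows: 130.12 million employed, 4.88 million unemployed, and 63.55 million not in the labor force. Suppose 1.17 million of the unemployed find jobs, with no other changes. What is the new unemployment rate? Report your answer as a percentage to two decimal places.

New unemployment rate ≈ 2.75%.

Initially, labor force = 130.12 + 4.88 = 135.00 million, so u = 4.88/135.00 = 3.61%.
After the change, unemployed falls and employed rises by 1.17; labor force unchanged → E = 131.29, U = 3.71, labor force = 135.00 million.
New unemployment rate = 3.71 / 135.00 = 2.75%.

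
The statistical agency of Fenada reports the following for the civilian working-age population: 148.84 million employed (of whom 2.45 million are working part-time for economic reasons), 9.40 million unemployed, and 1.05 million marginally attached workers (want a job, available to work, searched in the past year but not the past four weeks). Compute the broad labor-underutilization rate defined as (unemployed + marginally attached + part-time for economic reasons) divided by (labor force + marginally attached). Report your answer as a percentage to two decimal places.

Broad underutilization rate ≈ 8.10%.

Labor force = 148.84 + 9.40 = 158.24 million.
Numerator = 9.40 + 1.05 + 2.45 = 12.90 million.
Denominator = 158.24 + 1.05 = 159.29 million.
Broad rate = 12.90 / 159.29 = 8.10%.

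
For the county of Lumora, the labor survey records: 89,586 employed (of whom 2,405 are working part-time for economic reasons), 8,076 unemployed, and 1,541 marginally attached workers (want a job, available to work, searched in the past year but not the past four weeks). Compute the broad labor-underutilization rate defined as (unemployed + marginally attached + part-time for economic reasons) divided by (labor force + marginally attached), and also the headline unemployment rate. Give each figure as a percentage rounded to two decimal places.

Labor force = 89,586 + 8,076 = 97,662.
Numerator = 8,076 + 1,541 + 2,405 = 12,022.
Denominator = 97,662 + 1,541 = 99,203.
Broad rate = 12,022 / 99,203 = 12.12%.
Headline unemployment rate = 8,076 / 97,662 = 8.27%.

Broad underutilization rate ≈ 12.12%; headline unemployment rate ≈ 8.27%.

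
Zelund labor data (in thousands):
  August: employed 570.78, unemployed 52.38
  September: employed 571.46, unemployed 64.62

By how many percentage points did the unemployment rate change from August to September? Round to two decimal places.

The unemployment rate changed by +1.75 percentage points.

August: labor force = 570.78 + 52.38 = 623.16; u = 52.38/623.16 = 8.41%.
September: labor force = 571.46 + 64.62 = 636.08; u = 64.62/636.08 = 10.16%.
Change = 10.16% − 8.41% = +1.75 pp.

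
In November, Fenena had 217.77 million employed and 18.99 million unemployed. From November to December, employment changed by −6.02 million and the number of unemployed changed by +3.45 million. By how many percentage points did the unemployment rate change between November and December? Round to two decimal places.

November: labor force = 217.77 + 18.99 = 236.76; u = 18.99/236.76 = 8.02%.
December: labor force = 211.75 + 22.44 = 234.19; u = 22.44/234.19 = 9.58%.
Change = 9.58% − 8.02% = +1.56 pp.

The unemployment rate changed by +1.56 percentage points.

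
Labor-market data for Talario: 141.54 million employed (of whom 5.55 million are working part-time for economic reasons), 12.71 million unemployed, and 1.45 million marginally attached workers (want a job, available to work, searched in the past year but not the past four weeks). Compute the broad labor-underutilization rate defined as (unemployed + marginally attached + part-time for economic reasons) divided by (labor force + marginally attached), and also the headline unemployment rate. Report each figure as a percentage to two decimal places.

Broad underutilization rate ≈ 12.66%; headline unemployment rate ≈ 8.24%.

Labor force = 141.54 + 12.71 = 154.25 million.
Numerator = 12.71 + 1.45 + 5.55 = 19.71 million.
Denominator = 154.25 + 1.45 = 155.70 million.
Broad rate = 19.71 / 155.70 = 12.66%.
Headline unemployment rate = 12.71 / 154.25 = 8.24%.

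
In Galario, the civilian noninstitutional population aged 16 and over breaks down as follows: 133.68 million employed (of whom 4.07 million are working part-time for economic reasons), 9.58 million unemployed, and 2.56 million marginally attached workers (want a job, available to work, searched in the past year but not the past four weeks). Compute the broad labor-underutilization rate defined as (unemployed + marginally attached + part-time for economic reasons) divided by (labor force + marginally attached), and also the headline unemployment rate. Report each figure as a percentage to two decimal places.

Broad underutilization rate ≈ 11.12%; headline unemployment rate ≈ 6.69%.

Labor force = 133.68 + 9.58 = 143.26 million.
Numerator = 9.58 + 2.56 + 4.07 = 16.21 million.
Denominator = 143.26 + 2.56 = 145.82 million.
Broad rate = 16.21 / 145.82 = 11.12%.
Headline unemployment rate = 9.58 / 143.26 = 6.69%.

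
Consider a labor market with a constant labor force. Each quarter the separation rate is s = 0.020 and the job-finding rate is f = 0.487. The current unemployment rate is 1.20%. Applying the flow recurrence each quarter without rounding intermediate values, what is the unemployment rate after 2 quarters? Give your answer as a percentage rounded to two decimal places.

With a fixed labor force, u_{t+1} = u_t + s·(1−u_t) − f·u_t = u_t·(1−s−f) + s.
Here 1−s−f = 0.493 and s = 0.020.
u_1 = 0.012000 × 0.493 + 0.020 = 0.025916.
u_2 = 0.025916 × 0.493 + 0.020 = 0.032777.

Unemployment rate after two quarters ≈ 3.28%.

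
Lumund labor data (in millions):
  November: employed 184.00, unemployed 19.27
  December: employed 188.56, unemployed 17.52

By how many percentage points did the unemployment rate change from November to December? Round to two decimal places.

November: labor force = 184.00 + 19.27 = 203.27; u = 19.27/203.27 = 9.48%.
December: labor force = 188.56 + 17.52 = 206.08; u = 17.52/206.08 = 8.50%.
Change = 8.50% − 9.48% = −0.98 pp.

The unemployment rate changed by −0.98 percentage points.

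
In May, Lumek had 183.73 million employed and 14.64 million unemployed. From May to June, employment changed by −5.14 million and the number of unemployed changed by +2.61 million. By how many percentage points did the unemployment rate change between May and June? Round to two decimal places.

The unemployment rate changed by +1.43 percentage points.

May: labor force = 183.73 + 14.64 = 198.37; u = 14.64/198.37 = 7.38%.
June: labor force = 178.59 + 17.25 = 195.84; u = 17.25/195.84 = 8.81%.
Change = 8.81% − 7.38% = +1.43 pp.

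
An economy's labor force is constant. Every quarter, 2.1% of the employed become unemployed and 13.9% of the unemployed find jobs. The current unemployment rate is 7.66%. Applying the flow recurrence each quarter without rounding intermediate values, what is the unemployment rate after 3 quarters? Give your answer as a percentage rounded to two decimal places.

Unemployment rate after three quarters ≈ 9.89%.

With a fixed labor force, u_{t+1} = u_t + s·(1−u_t) − f·u_t = u_t·(1−s−f) + s.
Here 1−s−f = 0.840 and s = 0.021.
u_1 = 0.076600 × 0.840 + 0.021 = 0.085344.
u_2 = 0.085344 × 0.840 + 0.021 = 0.092689.
u_3 = 0.092689 × 0.840 + 0.021 = 0.098859.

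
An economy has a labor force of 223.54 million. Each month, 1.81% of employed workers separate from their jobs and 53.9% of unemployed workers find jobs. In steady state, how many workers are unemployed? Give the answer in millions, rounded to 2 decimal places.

About 7.26 million are unemployed in steady state.

Steady-state unemployment rate u* = s/(s+f) = 1.81/(1.81+53.9) = 0.032490.
Unemployed = u* × labor force = 0.032490 × 223.54 ≈ 7.26 million.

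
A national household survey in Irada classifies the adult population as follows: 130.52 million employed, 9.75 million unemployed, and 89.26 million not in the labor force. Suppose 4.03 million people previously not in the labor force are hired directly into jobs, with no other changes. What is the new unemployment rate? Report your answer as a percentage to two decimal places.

Initially, labor force = 130.52 + 9.75 = 140.27 million, so u = 9.75/140.27 = 6.95%.
After the change, employed and labor force both rise by 4.03; unemployed unchanged → E = 134.55, U = 9.75, labor force = 144.30 million.
New unemployment rate = 9.75 / 144.30 = 6.76%.

New unemployment rate ≈ 6.76%.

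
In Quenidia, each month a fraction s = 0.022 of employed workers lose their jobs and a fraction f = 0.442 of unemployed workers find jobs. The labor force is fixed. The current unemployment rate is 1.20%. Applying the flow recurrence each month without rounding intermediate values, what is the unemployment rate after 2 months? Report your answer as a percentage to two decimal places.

With a fixed labor force, u_{t+1} = u_t + s·(1−u_t) − f·u_t = u_t·(1−s−f) + s.
Here 1−s−f = 0.536 and s = 0.022.
u_1 = 0.012000 × 0.536 + 0.022 = 0.028432.
u_2 = 0.028432 × 0.536 + 0.022 = 0.037240.

Unemployment rate after two months ≈ 3.72%.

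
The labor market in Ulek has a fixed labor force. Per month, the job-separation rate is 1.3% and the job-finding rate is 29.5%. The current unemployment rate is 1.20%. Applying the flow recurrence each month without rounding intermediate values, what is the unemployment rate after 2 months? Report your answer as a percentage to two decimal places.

Unemployment rate after two months ≈ 2.77%.

With a fixed labor force, u_{t+1} = u_t + s·(1−u_t) − f·u_t = u_t·(1−s−f) + s.
Here 1−s−f = 0.692 and s = 0.013.
u_1 = 0.012000 × 0.692 + 0.013 = 0.021304.
u_2 = 0.021304 × 0.692 + 0.013 = 0.027742.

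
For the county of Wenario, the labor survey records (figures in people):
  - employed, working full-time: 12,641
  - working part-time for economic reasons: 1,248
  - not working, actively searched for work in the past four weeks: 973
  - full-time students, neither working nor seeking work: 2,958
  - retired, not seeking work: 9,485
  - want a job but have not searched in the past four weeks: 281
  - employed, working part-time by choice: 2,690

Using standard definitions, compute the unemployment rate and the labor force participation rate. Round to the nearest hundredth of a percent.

Unemployment rate ≈ 5.54%; labor force participation rate ≈ 57.97%.

Employed = 12,641 + 1,248 + 2,690 = 16,579 (anyone who worked, including part-time for economic reasons, counts as employed).
Unemployed = 973.
Labor force = 16,579 + 973 = 17,552.
Not in labor force = 2,958 + 9,485 + 281 = 12,724 (those not working and not actively searching are outside the labor force — including those who want a job but have given up searching).
Civilian working-age population = 17,552 + 12,724 = 30,276.
Unemployment rate = 973 / 17,552 = 5.54%.
Labor force participation rate = 17,552 / 30,276 = 57.97%.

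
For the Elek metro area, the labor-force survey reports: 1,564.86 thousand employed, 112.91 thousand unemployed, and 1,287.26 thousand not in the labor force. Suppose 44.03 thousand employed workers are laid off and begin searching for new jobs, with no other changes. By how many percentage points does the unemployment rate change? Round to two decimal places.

Initially, labor force = 1,564.86 + 112.91 = 1,677.77 thousand, so u = 112.91/1,677.77 = 6.73%.
After the change, employed falls and unemployed rises by 44.03; labor force unchanged → E = 1,520.83, U = 156.94, labor force = 1,677.77 thousand.
New unemployment rate = 156.94 / 1,677.77 = 9.35%.
Change = 9.35% − 6.73% = +2.62 percentage points.

The unemployment rate changes by +2.62 percentage points.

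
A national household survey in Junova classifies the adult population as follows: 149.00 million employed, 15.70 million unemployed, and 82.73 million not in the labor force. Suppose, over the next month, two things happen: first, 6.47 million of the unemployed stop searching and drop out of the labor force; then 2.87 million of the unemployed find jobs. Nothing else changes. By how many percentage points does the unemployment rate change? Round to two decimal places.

Initially, labor force = 149.00 + 15.70 = 164.70 million, so u = 15.70/164.70 = 9.53%.
After the first change, unemployed and labor force both fall by 6.47 → E = 149.00, U = 9.23, labor force = 158.23 million.
After the second change, unemployed falls and employed rises by 2.87; labor force unchanged → E = 151.87, U = 6.36, labor force = 158.23 million.
New unemployment rate = 6.36 / 158.23 = 4.02%.
Change = 4.02% − 9.53% = −5.51 percentage points.

The unemployment rate changes by −5.51 percentage points.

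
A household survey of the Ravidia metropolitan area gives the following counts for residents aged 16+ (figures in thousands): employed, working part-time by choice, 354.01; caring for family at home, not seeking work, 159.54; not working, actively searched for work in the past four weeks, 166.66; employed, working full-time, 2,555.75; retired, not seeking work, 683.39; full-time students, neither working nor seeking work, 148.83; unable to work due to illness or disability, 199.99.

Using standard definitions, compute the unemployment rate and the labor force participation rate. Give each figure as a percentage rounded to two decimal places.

Unemployment rate ≈ 5.42%; labor force participation rate ≈ 72.08%.

Employed = 354.01 + 2,555.75 = 2,909.76 thousand.
Unemployed = 166.66 thousand.
Labor force = 2,909.76 + 166.66 = 3,076.42 thousand.
Not in labor force = 159.54 + 683.39 + 148.83 + 199.99 = 1,191.75 thousand (those not working and not actively searching are outside the labor force).
Civilian working-age population = 3,076.42 + 1,191.75 = 4,268.17 thousand.
Unemployment rate = 166.66 / 3,076.42 = 5.42%.
Labor force participation rate = 3,076.42 / 4,268.17 = 72.08%.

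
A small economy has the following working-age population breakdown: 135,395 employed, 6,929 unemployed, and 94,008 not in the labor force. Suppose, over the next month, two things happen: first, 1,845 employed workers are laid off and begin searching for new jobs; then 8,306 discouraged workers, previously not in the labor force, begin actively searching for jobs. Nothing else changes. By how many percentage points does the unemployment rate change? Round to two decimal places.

Initially, labor force = 135,395 + 6,929 = 142,324, so u = 6,929/142,324 = 4.87%.
After the first change, employed falls and unemployed rises by 1,845; labor force unchanged → E = 133,550, U = 8,774, labor force = 142,324.
After the second change, unemployed and labor force both rise by 8,306 → E = 133,550, U = 17,080, labor force = 150,630.
New unemployment rate = 17,080 / 150,630 = 11.34%.
Change = 11.34% − 4.87% = +6.47 percentage points.

The unemployment rate changes by +6.47 percentage points.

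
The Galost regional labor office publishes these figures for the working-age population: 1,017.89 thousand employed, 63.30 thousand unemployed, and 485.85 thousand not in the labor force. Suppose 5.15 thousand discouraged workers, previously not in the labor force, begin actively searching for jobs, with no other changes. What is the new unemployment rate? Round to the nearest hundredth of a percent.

New unemployment rate ≈ 6.30%.

Initially, labor force = 1,017.89 + 63.30 = 1,081.19 thousand, so u = 63.30/1,081.19 = 5.85%.
After the change, unemployed and labor force both rise by 5.15 → E = 1,017.89, U = 68.45, labor force = 1,086.34 thousand.
New unemployment rate = 68.45 / 1,086.34 = 6.30%.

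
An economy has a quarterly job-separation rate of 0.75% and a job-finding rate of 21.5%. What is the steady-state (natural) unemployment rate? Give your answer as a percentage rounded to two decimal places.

At steady state the flows balance: s·E = f·U, so U/(E+U) = s/(s+f).
u* = 0.75 / (0.75 + 21.5) = 0.75 / 22.25 = 3.37%.

Steady-state unemployment rate ≈ 3.37%.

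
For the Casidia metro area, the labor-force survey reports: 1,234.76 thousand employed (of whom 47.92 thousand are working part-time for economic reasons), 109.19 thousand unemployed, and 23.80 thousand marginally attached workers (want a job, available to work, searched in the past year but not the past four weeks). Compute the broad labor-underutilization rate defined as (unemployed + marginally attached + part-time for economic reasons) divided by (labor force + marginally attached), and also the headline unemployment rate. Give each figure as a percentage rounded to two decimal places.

Labor force = 1,234.76 + 109.19 = 1,343.95 thousand.
Numerator = 109.19 + 23.80 + 47.92 = 180.91 thousand.
Denominator = 1,343.95 + 23.80 = 1,367.75 thousand.
Broad rate = 180.91 / 1,367.75 = 13.23%.
Headline unemployment rate = 109.19 / 1,343.95 = 8.12%.

Broad underutilization rate ≈ 13.23%; headline unemployment rate ≈ 8.12%.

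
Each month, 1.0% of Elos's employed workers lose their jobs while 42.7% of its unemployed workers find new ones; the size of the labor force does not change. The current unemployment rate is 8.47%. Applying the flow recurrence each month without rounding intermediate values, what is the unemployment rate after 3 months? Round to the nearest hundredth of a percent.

Unemployment rate after three months ≈ 3.39%.

With a fixed labor force, u_{t+1} = u_t + s·(1−u_t) − f·u_t = u_t·(1−s−f) + s.
Here 1−s−f = 0.563 and s = 0.010.
u_1 = 0.084700 × 0.563 + 0.010 = 0.057686.
u_2 = 0.057686 × 0.563 + 0.010 = 0.042477.
u_3 = 0.042477 × 0.563 + 0.010 = 0.033915.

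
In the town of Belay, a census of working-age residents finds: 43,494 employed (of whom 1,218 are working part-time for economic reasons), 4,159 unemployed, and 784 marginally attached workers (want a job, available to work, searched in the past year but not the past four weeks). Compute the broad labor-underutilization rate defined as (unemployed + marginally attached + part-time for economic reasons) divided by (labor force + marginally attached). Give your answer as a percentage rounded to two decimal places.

Broad underutilization rate ≈ 12.72%.

Labor force = 43,494 + 4,159 = 47,653.
Numerator = 4,159 + 784 + 1,218 = 6,161.
Denominator = 47,653 + 784 = 48,437.
Broad rate = 6,161 / 48,437 = 12.72%.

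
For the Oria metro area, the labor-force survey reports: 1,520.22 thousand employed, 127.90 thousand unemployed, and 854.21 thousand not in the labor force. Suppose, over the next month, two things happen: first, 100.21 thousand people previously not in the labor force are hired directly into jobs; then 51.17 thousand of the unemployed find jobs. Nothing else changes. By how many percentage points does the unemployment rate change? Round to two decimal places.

Initially, labor force = 1,520.22 + 127.90 = 1,648.12 thousand, so u = 127.90/1,648.12 = 7.76%.
After the first change, employed and labor force both rise by 100.21; unemployed unchanged → E = 1,620.43, U = 127.90, labor force = 1,748.33 thousand.
After the second change, unemployed falls and employed rises by 51.17; labor force unchanged → E = 1,671.60, U = 76.73, labor force = 1,748.33 thousand.
New unemployment rate = 76.73 / 1,748.33 = 4.39%.
Change = 4.39% − 7.76% = −3.37 percentage points.

The unemployment rate changes by −3.37 percentage points.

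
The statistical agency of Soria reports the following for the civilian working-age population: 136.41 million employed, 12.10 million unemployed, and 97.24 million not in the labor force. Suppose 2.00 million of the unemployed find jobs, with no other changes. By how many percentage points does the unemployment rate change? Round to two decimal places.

Initially, labor force = 136.41 + 12.10 = 148.51 million, so u = 12.10/148.51 = 8.15%.
After the change, unemployed falls and employed rises by 2.00; labor force unchanged → E = 138.41, U = 10.10, labor force = 148.51 million.
New unemployment rate = 10.10 / 148.51 = 6.80%.
Change = 6.80% − 8.15% = −1.35 percentage points.

The unemployment rate changes by −1.35 percentage points.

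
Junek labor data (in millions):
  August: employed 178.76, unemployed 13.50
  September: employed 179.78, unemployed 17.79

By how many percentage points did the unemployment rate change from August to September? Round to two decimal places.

The unemployment rate changed by +1.98 percentage points.

August: labor force = 178.76 + 13.50 = 192.26; u = 13.50/192.26 = 7.02%.
September: labor force = 179.78 + 17.79 = 197.57; u = 17.79/197.57 = 9.00%.
Change = 9.00% − 7.02% = +1.98 pp.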